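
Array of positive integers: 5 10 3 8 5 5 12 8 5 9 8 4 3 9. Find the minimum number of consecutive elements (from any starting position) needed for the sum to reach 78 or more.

11

add 5: running sum 5 < 78
add 10: running sum 15 < 78
add 3: running sum 18 < 78
add 8: running sum 26 < 78
add 5: running sum 31 < 78
add 5: running sum 36 < 78
add 12: running sum 48 < 78
add 8: running sum 56 < 78
add 5: running sum 61 < 78
add 9: running sum 70 < 78
end 10: [5, 10, 3, 8, 5, 5, 12, 8, 5, 9, 8] sum 78, len 11
end 11: [5, 10, 3, 8, 5, 5, 12, 8, 5, 9, 8, 4] sum 82, len 12
end 12: [10, 3, 8, 5, 5, 12, 8, 5, 9, 8, 4, 3] sum 80, len 12
end 13: [3, 8, 5, 5, 12, 8, 5, 9, 8, 4, 3, 9] sum 79, len 12
Shortest qualifying length: 11.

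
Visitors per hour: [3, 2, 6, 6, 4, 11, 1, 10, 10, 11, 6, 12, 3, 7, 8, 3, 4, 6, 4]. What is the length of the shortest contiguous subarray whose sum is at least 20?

add 3: running sum 3 < 20
add 2: running sum 5 < 20
add 6: running sum 11 < 20
add 6: running sum 17 < 20
add 4: shortest ending here [3, 2, 6, 6, 4] sum 21, len 5
add 11: shortest ending here [6, 4, 11] sum 21, len 3
add 1: shortest ending here [6, 4, 11, 1] sum 22, len 4
add 10: shortest ending here [11, 1, 10] sum 22, len 3
add 10: shortest ending here [10, 10] sum 20, len 2
add 11: shortest ending here [10, 11] sum 21, len 2
add 6: shortest ending here [10, 11, 6] sum 27, len 3
add 12: shortest ending here [11, 6, 12] sum 29, len 3
add 3: shortest ending here [6, 12, 3] sum 21, len 3
add 7: shortest ending here [12, 3, 7] sum 22, len 3
add 8: shortest ending here [12, 3, 7, 8] sum 30, len 4
add 3: shortest ending here [3, 7, 8, 3] sum 21, len 4
add 4: shortest ending here [7, 8, 3, 4] sum 22, len 4
add 6: shortest ending here [8, 3, 4, 6] sum 21, len 4
add 4: shortest ending here [8, 3, 4, 6, 4] sum 25, len 5
Shortest qualifying length: 2.

2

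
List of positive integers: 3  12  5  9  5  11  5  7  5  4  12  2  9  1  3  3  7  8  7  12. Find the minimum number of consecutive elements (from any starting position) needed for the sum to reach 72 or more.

10

Extend right; whenever the sum reaches 72, record the length and shrink from the left:
add 3: running sum 3 < 72
add 12: running sum 15 < 72
add 5: running sum 20 < 72
add 9: running sum 29 < 72
add 5: running sum 34 < 72
add 11: running sum 45 < 72
add 5: running sum 50 < 72
add 7: running sum 57 < 72
add 5: running sum 62 < 72
add 4: running sum 66 < 72
add 12: shortest ending here [12, 5, 9, 5, 11, 5, 7, 5, 4, 12] sum 75, len 10
add 2: shortest ending here [12, 5, 9, 5, 11, 5, 7, 5, 4, 12, 2] sum 77, len 11
add 9: shortest ending here [5, 9, 5, 11, 5, 7, 5, 4, 12, 2, 9] sum 74, len 11
add 1: shortest ending here [5, 9, 5, 11, 5, 7, 5, 4, 12, 2, 9, 1] sum 75, len 12
add 3: shortest ending here [9, 5, 11, 5, 7, 5, 4, 12, 2, 9, 1, 3] sum 73, len 12
add 3: shortest ending here [9, 5, 11, 5, 7, 5, 4, 12, 2, 9, 1, 3, 3] sum 76, len 13
add 7: shortest ending here [5, 11, 5, 7, 5, 4, 12, 2, 9, 1, 3, 3, 7] sum 74, len 13
add 8: shortest ending here [11, 5, 7, 5, 4, 12, 2, 9, 1, 3, 3, 7, 8] sum 77, len 13
add 7: shortest ending here [5, 7, 5, 4, 12, 2, 9, 1, 3, 3, 7, 8, 7] sum 73, len 13
add 12: shortest ending here [5, 4, 12, 2, 9, 1, 3, 3, 7, 8, 7, 12] sum 73, len 12
Shortest qualifying length: 10.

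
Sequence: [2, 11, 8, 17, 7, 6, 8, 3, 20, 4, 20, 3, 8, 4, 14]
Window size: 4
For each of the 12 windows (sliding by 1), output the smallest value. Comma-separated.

2, 7, 6, 6, 3, 3, 3, 3, 3, 3, 3, 3

(2, 11, 8, 17) → min 2
(11, 8, 17, 7) → min 7
(8, 17, 7, 6) → min 6
(17, 7, 6, 8) → min 6
(7, 6, 8, 3) → min 3
(6, 8, 3, 20) → min 3
(8, 3, 20, 4) → min 3
(3, 20, 4, 20) → min 3
(20, 4, 20, 3) → min 3
(4, 20, 3, 8) → min 3
(20, 3, 8, 4) → min 3
(3, 8, 4, 14) → min 3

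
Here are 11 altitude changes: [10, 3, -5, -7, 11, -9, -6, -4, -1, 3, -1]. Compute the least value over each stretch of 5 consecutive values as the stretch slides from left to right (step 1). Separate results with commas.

-7, -9, -9, -9, -9, -9, -6

Sliding a size-5 window across the 11 values:
[10, 3, -5, -7, 11] → min -7
[3, -5, -7, 11, -9] → min -9
[-5, -7, 11, -9, -6] → min -9
[-7, 11, -9, -6, -4] → min -9
[11, -9, -6, -4, -1] → min -9
[-9, -6, -4, -1, 3] → min -9
[-6, -4, -1, 3, -1] → min -6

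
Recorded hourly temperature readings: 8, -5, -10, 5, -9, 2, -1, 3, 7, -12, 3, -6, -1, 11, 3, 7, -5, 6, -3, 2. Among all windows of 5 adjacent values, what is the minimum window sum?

-17

[8, -5, -10, 5, -9] → sum -11
[-5, -10, 5, -9, 2] → sum -17
[-10, 5, -9, 2, -1] → sum -13
[5, -9, 2, -1, 3] → sum 0
[-9, 2, -1, 3, 7] → sum 2
[2, -1, 3, 7, -12] → sum -1
[-1, 3, 7, -12, 3] → sum 0
[3, 7, -12, 3, -6] → sum -5
[7, -12, 3, -6, -1] → sum -9
[-12, 3, -6, -1, 11] → sum -5
[3, -6, -1, 11, 3] → sum 10
[-6, -1, 11, 3, 7] → sum 14
[-1, 11, 3, 7, -5] → sum 15
[11, 3, 7, -5, 6] → sum 22
[3, 7, -5, 6, -3] → sum 8
[7, -5, 6, -3, 2] → sum 7
Minimum of these is -17.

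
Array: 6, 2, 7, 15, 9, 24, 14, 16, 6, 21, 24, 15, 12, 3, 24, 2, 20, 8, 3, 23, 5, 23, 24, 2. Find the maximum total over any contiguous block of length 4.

(6, 2, 7, 15) → sum 30
(2, 7, 15, 9) → sum 33
(7, 15, 9, 24) → sum 55
(15, 9, 24, 14) → sum 62
(9, 24, 14, 16) → sum 63
(24, 14, 16, 6) → sum 60
(14, 16, 6, 21) → sum 57
(16, 6, 21, 24) → sum 67
(6, 21, 24, 15) → sum 66
(21, 24, 15, 12) → sum 72
(24, 15, 12, 3) → sum 54
(15, 12, 3, 24) → sum 54
(12, 3, 24, 2) → sum 41
(3, 24, 2, 20) → sum 49
(24, 2, 20, 8) → sum 54
(2, 20, 8, 3) → sum 33
(20, 8, 3, 23) → sum 54
(8, 3, 23, 5) → sum 39
(3, 23, 5, 23) → sum 54
(23, 5, 23, 24) → sum 75
(5, 23, 24, 2) → sum 54
Maximum of these is 75.

75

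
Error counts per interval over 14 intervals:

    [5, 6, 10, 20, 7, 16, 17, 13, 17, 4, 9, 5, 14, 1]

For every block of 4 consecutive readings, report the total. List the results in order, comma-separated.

41, 43, 53, 60, 53, 63, 51, 43, 35, 32, 29

5 6 10 20 → sum 41
6 10 20 7 → sum 43
10 20 7 16 → sum 53
20 7 16 17 → sum 60
7 16 17 13 → sum 53
16 17 13 17 → sum 63
17 13 17 4 → sum 51
13 17 4 9 → sum 43
17 4 9 5 → sum 35
4 9 5 14 → sum 32
9 5 14 1 → sum 29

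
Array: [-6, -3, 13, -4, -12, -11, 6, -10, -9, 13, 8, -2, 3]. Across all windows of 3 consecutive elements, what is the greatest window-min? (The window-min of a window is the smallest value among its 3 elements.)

-2

(-6, -3, 13) → min -6
(-3, 13, -4) → min -4
(13, -4, -12) → min -12
(-4, -12, -11) → min -12
(-12, -11, 6) → min -12
(-11, 6, -10) → min -11
(6, -10, -9) → min -10
(-10, -9, 13) → min -10
(-9, 13, 8) → min -9
(13, 8, -2) → min -2
(8, -2, 3) → min -2
Greatest of these is -2.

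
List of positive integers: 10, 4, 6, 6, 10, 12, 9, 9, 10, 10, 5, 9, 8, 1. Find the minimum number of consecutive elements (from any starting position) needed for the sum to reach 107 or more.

13

add 10: running sum 10 < 107
add 4: running sum 14 < 107
add 6: running sum 20 < 107
add 6: running sum 26 < 107
add 10: running sum 36 < 107
add 12: running sum 48 < 107
add 9: running sum 57 < 107
add 9: running sum 66 < 107
add 10: running sum 76 < 107
add 10: running sum 86 < 107
add 5: running sum 91 < 107
add 9: running sum 100 < 107
add 8: shortest ending here [10, 4, 6, 6, 10, 12, 9, 9, 10, 10, 5, 9, 8] sum 108, len 13
add 1: shortest ending here [10, 4, 6, 6, 10, 12, 9, 9, 10, 10, 5, 9, 8, 1] sum 109, len 14
Shortest qualifying length: 13.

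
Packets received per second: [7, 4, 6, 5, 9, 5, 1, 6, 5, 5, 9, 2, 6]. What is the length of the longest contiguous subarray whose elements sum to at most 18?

4

Extend to the right; shrink from the left whenever the sum exceeds 18:
→ 7: sum 7, len 1
→ 4: sum 11, len 2
→ 6: sum 17, len 3
→ 5 (dropped 7): sum 15, len 3
→ 9 (dropped 4, 6): sum 14, len 2
→ 5 (dropped 5): sum 14, len 2
→ 1: sum 15, len 3
→ 6 (dropped 9): sum 12, len 3
→ 5: sum 17, len 4
→ 5 (dropped 5): sum 17, len 4
→ 9 (dropped 1, 6, 5): sum 14, len 2
→ 2: sum 16, len 3
→ 6 (dropped 5): sum 17, len 3
Longest length seen: 4.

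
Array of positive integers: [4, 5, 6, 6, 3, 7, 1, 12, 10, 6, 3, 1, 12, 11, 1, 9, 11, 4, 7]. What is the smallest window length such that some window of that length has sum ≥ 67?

10

add 4: running sum 4 < 67
add 5: running sum 9 < 67
add 6: running sum 15 < 67
add 6: running sum 21 < 67
add 3: running sum 24 < 67
add 7: running sum 31 < 67
add 1: running sum 32 < 67
add 12: running sum 44 < 67
add 10: running sum 54 < 67
add 6: running sum 60 < 67
add 3: running sum 63 < 67
add 1: running sum 64 < 67
add 12: shortest ending here [6, 6, 3, 7, 1, 12, 10, 6, 3, 1, 12] sum 67, len 11
add 11: shortest ending here [6, 3, 7, 1, 12, 10, 6, 3, 1, 12, 11] sum 72, len 11
add 1: shortest ending here [3, 7, 1, 12, 10, 6, 3, 1, 12, 11, 1] sum 67, len 11
add 9: shortest ending here [7, 1, 12, 10, 6, 3, 1, 12, 11, 1, 9] sum 73, len 11
add 11: shortest ending here [12, 10, 6, 3, 1, 12, 11, 1, 9, 11] sum 76, len 10
add 4: shortest ending here [10, 6, 3, 1, 12, 11, 1, 9, 11, 4] sum 68, len 10
add 7: shortest ending here [10, 6, 3, 1, 12, 11, 1, 9, 11, 4, 7] sum 75, len 11
Shortest qualifying length: 10.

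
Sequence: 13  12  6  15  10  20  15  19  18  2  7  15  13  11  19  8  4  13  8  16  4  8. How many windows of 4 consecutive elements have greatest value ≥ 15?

18

[13, 12, 6, 15] → max 15  ≥ 15 ✓
[12, 6, 15, 10] → max 15  ≥ 15 ✓
[6, 15, 10, 20] → max 20  ≥ 15 ✓
[15, 10, 20, 15] → max 20  ≥ 15 ✓
[10, 20, 15, 19] → max 20  ≥ 15 ✓
[20, 15, 19, 18] → max 20  ≥ 15 ✓
[15, 19, 18, 2] → max 19  ≥ 15 ✓
[19, 18, 2, 7] → max 19  ≥ 15 ✓
[18, 2, 7, 15] → max 18  ≥ 15 ✓
[2, 7, 15, 13] → max 15  ≥ 15 ✓
[7, 15, 13, 11] → max 15  ≥ 15 ✓
[15, 13, 11, 19] → max 19  ≥ 15 ✓
[13, 11, 19, 8] → max 19  ≥ 15 ✓
[11, 19, 8, 4] → max 19  ≥ 15 ✓
[19, 8, 4, 13] → max 19  ≥ 15 ✓
[8, 4, 13, 8] → max 13
[4, 13, 8, 16] → max 16  ≥ 15 ✓
[13, 8, 16, 4] → max 16  ≥ 15 ✓
[8, 16, 4, 8] → max 16  ≥ 15 ✓
18 windows satisfy the condition.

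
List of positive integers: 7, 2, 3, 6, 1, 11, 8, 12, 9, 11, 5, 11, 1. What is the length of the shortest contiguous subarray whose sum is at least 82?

12

add 7: running sum 7 < 82
add 2: running sum 9 < 82
add 3: running sum 12 < 82
add 6: running sum 18 < 82
add 1: running sum 19 < 82
add 11: running sum 30 < 82
add 8: running sum 38 < 82
add 12: running sum 50 < 82
add 9: running sum 59 < 82
add 11: running sum 70 < 82
add 5: running sum 75 < 82
end 11: [7, 2, 3, 6, 1, 11, 8, 12, 9, 11, 5, 11] sum 86, len 12
end 12: [7, 2, 3, 6, 1, 11, 8, 12, 9, 11, 5, 11, 1] sum 87, len 13
Shortest qualifying length: 12.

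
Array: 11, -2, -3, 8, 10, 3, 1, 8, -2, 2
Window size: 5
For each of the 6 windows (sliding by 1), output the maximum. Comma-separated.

(11, -2, -3, 8, 10) → max 11
(-2, -3, 8, 10, 3) → max 10
(-3, 8, 10, 3, 1) → max 10
(8, 10, 3, 1, 8) → max 10
(10, 3, 1, 8, -2) → max 10
(3, 1, 8, -2, 2) → max 8

11, 10, 10, 10, 10, 8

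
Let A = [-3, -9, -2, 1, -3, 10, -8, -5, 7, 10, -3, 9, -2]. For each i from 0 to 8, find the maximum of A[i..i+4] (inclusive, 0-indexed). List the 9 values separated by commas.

-3 -9 -2 1 -3 → max 1
-9 -2 1 -3 10 → max 10
-2 1 -3 10 -8 → max 10
1 -3 10 -8 -5 → max 10
-3 10 -8 -5 7 → max 10
10 -8 -5 7 10 → max 10
-8 -5 7 10 -3 → max 10
-5 7 10 -3 9 → max 10
7 10 -3 9 -2 → max 10

1, 10, 10, 10, 10, 10, 10, 10, 10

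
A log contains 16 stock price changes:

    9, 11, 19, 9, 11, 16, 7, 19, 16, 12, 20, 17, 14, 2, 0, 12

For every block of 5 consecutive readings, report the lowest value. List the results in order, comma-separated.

9, 9, 7, 7, 7, 7, 7, 12, 12, 2, 0, 0

Sliding a size-5 window across the 16 values:
(9, 11, 19, 9, 11) → min 9
(11, 19, 9, 11, 16) → min 9
(19, 9, 11, 16, 7) → min 7
(9, 11, 16, 7, 19) → min 7
(11, 16, 7, 19, 16) → min 7
(16, 7, 19, 16, 12) → min 7
(7, 19, 16, 12, 20) → min 7
(19, 16, 12, 20, 17) → min 12
(16, 12, 20, 17, 14) → min 12
(12, 20, 17, 14, 2) → min 2
(20, 17, 14, 2, 0) → min 0
(17, 14, 2, 0, 12) → min 0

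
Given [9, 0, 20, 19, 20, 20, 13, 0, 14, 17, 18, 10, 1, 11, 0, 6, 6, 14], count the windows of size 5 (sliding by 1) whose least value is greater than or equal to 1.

[9, 0, 20, 19, 20] → min 0
[0, 20, 19, 20, 20] → min 0
[20, 19, 20, 20, 13] → min 13  ≥ 1 ✓
[19, 20, 20, 13, 0] → min 0
[20, 20, 13, 0, 14] → min 0
[20, 13, 0, 14, 17] → min 0
[13, 0, 14, 17, 18] → min 0
[0, 14, 17, 18, 10] → min 0
[14, 17, 18, 10, 1] → min 1  ≥ 1 ✓
[17, 18, 10, 1, 11] → min 1  ≥ 1 ✓
[18, 10, 1, 11, 0] → min 0
[10, 1, 11, 0, 6] → min 0
[1, 11, 0, 6, 6] → min 0
[11, 0, 6, 6, 14] → min 0
3 windows satisfy the condition.

3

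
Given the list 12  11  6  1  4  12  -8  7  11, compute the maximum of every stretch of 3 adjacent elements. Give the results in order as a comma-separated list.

12, 11, 6, 12, 12, 12, 11

[12, 11, 6] → max 12
[11, 6, 1] → max 11
[6, 1, 4] → max 6
[1, 4, 12] → max 12
[4, 12, -8] → max 12
[12, -8, 7] → max 12
[-8, 7, 11] → max 11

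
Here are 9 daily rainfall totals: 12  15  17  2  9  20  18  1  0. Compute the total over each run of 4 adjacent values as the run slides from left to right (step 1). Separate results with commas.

Sliding a size-4 window across the 9 values:
12 15 17 2 → sum 46
15 17 2 9 → sum 43
17 2 9 20 → sum 48
2 9 20 18 → sum 49
9 20 18 1 → sum 48
20 18 1 0 → sum 39

46, 43, 48, 49, 48, 39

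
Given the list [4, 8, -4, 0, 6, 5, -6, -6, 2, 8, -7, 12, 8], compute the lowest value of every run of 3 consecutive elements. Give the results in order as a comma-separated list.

-4, -4, -4, 0, -6, -6, -6, -6, -7, -7, -7

[4, 8, -4] → min -4
[8, -4, 0] → min -4
[-4, 0, 6] → min -4
[0, 6, 5] → min 0
[6, 5, -6] → min -6
[5, -6, -6] → min -6
[-6, -6, 2] → min -6
[-6, 2, 8] → min -6
[2, 8, -7] → min -7
[8, -7, 12] → min -7
[-7, 12, 8] → min -7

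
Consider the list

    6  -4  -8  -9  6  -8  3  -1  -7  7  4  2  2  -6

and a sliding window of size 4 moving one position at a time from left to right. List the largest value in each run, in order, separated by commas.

Sliding a size-4 window across the 14 values:
(6, -4, -8, -9) → max 6
(-4, -8, -9, 6) → max 6
(-8, -9, 6, -8) → max 6
(-9, 6, -8, 3) → max 6
(6, -8, 3, -1) → max 6
(-8, 3, -1, -7) → max 3
(3, -1, -7, 7) → max 7
(-1, -7, 7, 4) → max 7
(-7, 7, 4, 2) → max 7
(7, 4, 2, 2) → max 7
(4, 2, 2, -6) → max 4

6, 6, 6, 6, 6, 3, 7, 7, 7, 7, 4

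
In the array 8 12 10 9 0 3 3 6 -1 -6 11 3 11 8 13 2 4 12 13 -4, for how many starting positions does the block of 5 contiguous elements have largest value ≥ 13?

(8, 12, 10, 9, 0) → max 12
(12, 10, 9, 0, 3) → max 12
(10, 9, 0, 3, 3) → max 10
(9, 0, 3, 3, 6) → max 9
(0, 3, 3, 6, -1) → max 6
(3, 3, 6, -1, -6) → max 6
(3, 6, -1, -6, 11) → max 11
(6, -1, -6, 11, 3) → max 11
(-1, -6, 11, 3, 11) → max 11
(-6, 11, 3, 11, 8) → max 11
(11, 3, 11, 8, 13) → max 13  ≥ 13 ✓
(3, 11, 8, 13, 2) → max 13  ≥ 13 ✓
(11, 8, 13, 2, 4) → max 13  ≥ 13 ✓
(8, 13, 2, 4, 12) → max 13  ≥ 13 ✓
(13, 2, 4, 12, 13) → max 13  ≥ 13 ✓
(2, 4, 12, 13, -4) → max 13  ≥ 13 ✓
6 windows satisfy the condition.

6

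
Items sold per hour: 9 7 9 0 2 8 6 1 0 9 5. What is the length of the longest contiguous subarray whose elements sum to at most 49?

10

→ 9: sum 9, len 1
→ 7: sum 16, len 2
→ 9: sum 25, len 3
→ 0: sum 25, len 4
→ 2: sum 27, len 5
→ 8: sum 35, len 6
→ 6: sum 41, len 7
→ 1: sum 42, len 8
→ 0: sum 42, len 9
→ 9 (dropped 9): sum 42, len 9
→ 5: sum 47, len 10
Longest length seen: 10.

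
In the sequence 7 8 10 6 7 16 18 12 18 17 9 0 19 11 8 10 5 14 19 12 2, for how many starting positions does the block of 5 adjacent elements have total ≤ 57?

(7, 8, 10, 6, 7) → sum 38  ≤ 57 ✓
(8, 10, 6, 7, 16) → sum 47  ≤ 57 ✓
(10, 6, 7, 16, 18) → sum 57  ≤ 57 ✓
(6, 7, 16, 18, 12) → sum 59
(7, 16, 18, 12, 18) → sum 71
(16, 18, 12, 18, 17) → sum 81
(18, 12, 18, 17, 9) → sum 74
(12, 18, 17, 9, 0) → sum 56  ≤ 57 ✓
(18, 17, 9, 0, 19) → sum 63
(17, 9, 0, 19, 11) → sum 56  ≤ 57 ✓
(9, 0, 19, 11, 8) → sum 47  ≤ 57 ✓
(0, 19, 11, 8, 10) → sum 48  ≤ 57 ✓
(19, 11, 8, 10, 5) → sum 53  ≤ 57 ✓
(11, 8, 10, 5, 14) → sum 48  ≤ 57 ✓
(8, 10, 5, 14, 19) → sum 56  ≤ 57 ✓
(10, 5, 14, 19, 12) → sum 60
(5, 14, 19, 12, 2) → sum 52  ≤ 57 ✓
11 windows satisfy the condition.

11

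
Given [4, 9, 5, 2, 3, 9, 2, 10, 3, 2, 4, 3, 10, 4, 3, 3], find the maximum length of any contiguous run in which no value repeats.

5

[4] len 1
[4, 9] len 2
[4, 9, 5] len 3
[4, 9, 5, 2] len 4
[4, 9, 5, 2, 3] len 5
[5, 2, 3, 9] len 4
[3, 9, 2] len 3
[3, 9, 2, 10] len 4
[9, 2, 10, 3] len 4
[10, 3, 2] len 3
[10, 3, 2, 4] len 4
[2, 4, 3] len 3
[2, 4, 3, 10] len 4
[3, 10, 4] len 3
[10, 4, 3] len 3
[3] len 1
Longest all-distinct length: 5.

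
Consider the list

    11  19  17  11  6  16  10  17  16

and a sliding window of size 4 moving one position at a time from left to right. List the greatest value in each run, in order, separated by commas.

19, 19, 17, 16, 17, 17

(11, 19, 17, 11) → max 19
(19, 17, 11, 6) → max 19
(17, 11, 6, 16) → max 17
(11, 6, 16, 10) → max 16
(6, 16, 10, 17) → max 17
(16, 10, 17, 16) → max 17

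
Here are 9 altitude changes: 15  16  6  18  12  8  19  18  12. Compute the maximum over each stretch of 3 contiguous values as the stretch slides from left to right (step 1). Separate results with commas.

16, 18, 18, 18, 19, 19, 19

Sliding a size-3 window across the 9 values:
(15, 16, 6) → max 16
(16, 6, 18) → max 18
(6, 18, 12) → max 18
(18, 12, 8) → max 18
(12, 8, 19) → max 19
(8, 19, 18) → max 19
(19, 18, 12) → max 19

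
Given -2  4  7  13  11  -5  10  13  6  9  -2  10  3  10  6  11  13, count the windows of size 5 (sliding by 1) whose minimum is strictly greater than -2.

2

[-2, 4, 7, 13, 11] → min -2
[4, 7, 13, 11, -5] → min -5
[7, 13, 11, -5, 10] → min -5
[13, 11, -5, 10, 13] → min -5
[11, -5, 10, 13, 6] → min -5
[-5, 10, 13, 6, 9] → min -5
[10, 13, 6, 9, -2] → min -2
[13, 6, 9, -2, 10] → min -2
[6, 9, -2, 10, 3] → min -2
[9, -2, 10, 3, 10] → min -2
[-2, 10, 3, 10, 6] → min -2
[10, 3, 10, 6, 11] → min 3  > -2 ✓
[3, 10, 6, 11, 13] → min 3  > -2 ✓
2 windows satisfy the condition.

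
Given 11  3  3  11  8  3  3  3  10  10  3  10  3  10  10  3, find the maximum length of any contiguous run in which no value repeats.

3

add 11: [11] len 1
add 3: [11, 3] len 2
add 3 (repeat 3, move left end past it): [3] len 1
add 11: [3, 11] len 2
add 8: [3, 11, 8] len 3
add 3 (repeat 3, move left end past it): [11, 8, 3] len 3
add 3 (repeat 3, move left end past it): [3] len 1
add 3 (repeat 3, move left end past it): [3] len 1
add 10: [3, 10] len 2
add 10 (repeat 10, move left end past it): [10] len 1
add 3: [10, 3] len 2
add 10 (repeat 10, move left end past it): [3, 10] len 2
add 3 (repeat 3, move left end past it): [10, 3] len 2
add 10 (repeat 10, move left end past it): [3, 10] len 2
add 10 (repeat 10, move left end past it): [10] len 1
add 3: [10, 3] len 2
Longest all-distinct length: 3.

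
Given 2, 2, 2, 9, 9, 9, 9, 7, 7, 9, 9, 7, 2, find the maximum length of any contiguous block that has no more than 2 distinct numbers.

[2] 1 distinct, len 1
[2, 2] 1 distinct, len 2
[2, 2, 2] 1 distinct, len 3
[2, 2, 2, 9] 2 distinct, len 4
[2, 2, 2, 9, 9] 2 distinct, len 5
[2, 2, 2, 9, 9, 9] 2 distinct, len 6
[2, 2, 2, 9, 9, 9, 9] 2 distinct, len 7
[9, 9, 9, 9, 7] 2 distinct, len 5
[9, 9, 9, 9, 7, 7] 2 distinct, len 6
[9, 9, 9, 9, 7, 7, 9] 2 distinct, len 7
[9, 9, 9, 9, 7, 7, 9, 9] 2 distinct, len 8
[9, 9, 9, 9, 7, 7, 9, 9, 7] 2 distinct, len 9
[7, 2] 2 distinct, len 2
Longest length with ≤2 distinct: 9.

9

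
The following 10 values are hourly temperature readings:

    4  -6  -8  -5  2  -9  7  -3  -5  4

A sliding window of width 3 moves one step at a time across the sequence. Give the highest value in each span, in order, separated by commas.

Sliding a size-3 window across the 10 values:
(4, -6, -8) → max 4
(-6, -8, -5) → max -5
(-8, -5, 2) → max 2
(-5, 2, -9) → max 2
(2, -9, 7) → max 7
(-9, 7, -3) → max 7
(7, -3, -5) → max 7
(-3, -5, 4) → max 4

4, -5, 2, 2, 7, 7, 7, 4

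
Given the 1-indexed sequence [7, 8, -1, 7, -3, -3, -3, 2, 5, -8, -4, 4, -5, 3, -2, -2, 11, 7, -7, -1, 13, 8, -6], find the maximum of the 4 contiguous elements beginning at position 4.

7

Elements at indices 4..7: 7, -3, -3, -3
max(7, -3, -3, -3) = 7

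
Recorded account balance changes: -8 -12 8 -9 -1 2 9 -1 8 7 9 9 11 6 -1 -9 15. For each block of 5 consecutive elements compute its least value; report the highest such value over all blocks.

Each size-5 window and its min:
[-8, -12, 8, -9, -1] → min -12
[-12, 8, -9, -1, 2] → min -12
[8, -9, -1, 2, 9] → min -9
[-9, -1, 2, 9, -1] → min -9
[-1, 2, 9, -1, 8] → min -1
[2, 9, -1, 8, 7] → min -1
[9, -1, 8, 7, 9] → min -1
[-1, 8, 7, 9, 9] → min -1
[8, 7, 9, 9, 11] → min 7
[7, 9, 9, 11, 6] → min 6
[9, 9, 11, 6, -1] → min -1
[9, 11, 6, -1, -9] → min -9
[11, 6, -1, -9, 15] → min -9
Highest of these is 7.

7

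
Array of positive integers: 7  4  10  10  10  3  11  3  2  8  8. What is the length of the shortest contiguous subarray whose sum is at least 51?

7

add 7: running sum 7 < 51
add 4: running sum 11 < 51
add 10: running sum 21 < 51
add 10: running sum 31 < 51
add 10: running sum 41 < 51
add 3: running sum 44 < 51
end 6: [7, 4, 10, 10, 10, 3, 11] sum 55, len 7
end 7: [4, 10, 10, 10, 3, 11, 3] sum 51, len 7
end 8: [4, 10, 10, 10, 3, 11, 3, 2] sum 53, len 8
end 9: [10, 10, 10, 3, 11, 3, 2, 8] sum 57, len 8
end 10: [10, 10, 3, 11, 3, 2, 8, 8] sum 55, len 8
Shortest qualifying length: 7.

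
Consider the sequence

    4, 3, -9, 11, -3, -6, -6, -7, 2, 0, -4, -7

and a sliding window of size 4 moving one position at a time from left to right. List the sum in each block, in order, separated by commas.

(4, 3, -9, 11) → sum 9
(3, -9, 11, -3) → sum 2
(-9, 11, -3, -6) → sum -7
(11, -3, -6, -6) → sum -4
(-3, -6, -6, -7) → sum -22
(-6, -6, -7, 2) → sum -17
(-6, -7, 2, 0) → sum -11
(-7, 2, 0, -4) → sum -9
(2, 0, -4, -7) → sum -9

9, 2, -7, -4, -22, -17, -11, -9, -9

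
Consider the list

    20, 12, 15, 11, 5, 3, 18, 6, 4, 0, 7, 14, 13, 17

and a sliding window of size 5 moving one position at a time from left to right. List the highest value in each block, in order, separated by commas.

(20, 12, 15, 11, 5) → max 20
(12, 15, 11, 5, 3) → max 15
(15, 11, 5, 3, 18) → max 18
(11, 5, 3, 18, 6) → max 18
(5, 3, 18, 6, 4) → max 18
(3, 18, 6, 4, 0) → max 18
(18, 6, 4, 0, 7) → max 18
(6, 4, 0, 7, 14) → max 14
(4, 0, 7, 14, 13) → max 14
(0, 7, 14, 13, 17) → max 17

20, 15, 18, 18, 18, 18, 18, 14, 14, 17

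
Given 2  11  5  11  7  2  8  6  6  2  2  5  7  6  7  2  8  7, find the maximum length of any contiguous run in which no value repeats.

add 2: [2] len 1
add 11: [2, 11] len 2
add 5: [2, 11, 5] len 3
add 11 (repeat 11, move left end past it): [5, 11] len 2
add 7: [5, 11, 7] len 3
add 2: [5, 11, 7, 2] len 4
add 8: [5, 11, 7, 2, 8] len 5
add 6: [5, 11, 7, 2, 8, 6] len 6
add 6 (repeat 6, move left end past it): [6] len 1
add 2: [6, 2] len 2
add 2 (repeat 2, move left end past it): [2] len 1
add 5: [2, 5] len 2
add 7: [2, 5, 7] len 3
add 6: [2, 5, 7, 6] len 4
add 7 (repeat 7, move left end past it): [6, 7] len 2
add 2: [6, 7, 2] len 3
add 8: [6, 7, 2, 8] len 4
add 7 (repeat 7, move left end past it): [2, 8, 7] len 3
Longest all-distinct length: 6.

6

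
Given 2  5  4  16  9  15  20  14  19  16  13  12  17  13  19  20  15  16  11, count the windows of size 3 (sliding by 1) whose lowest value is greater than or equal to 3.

16

(2, 5, 4) → min 2
(5, 4, 16) → min 4  ≥ 3 ✓
(4, 16, 9) → min 4  ≥ 3 ✓
(16, 9, 15) → min 9  ≥ 3 ✓
(9, 15, 20) → min 9  ≥ 3 ✓
(15, 20, 14) → min 14  ≥ 3 ✓
(20, 14, 19) → min 14  ≥ 3 ✓
(14, 19, 16) → min 14  ≥ 3 ✓
(19, 16, 13) → min 13  ≥ 3 ✓
(16, 13, 12) → min 12  ≥ 3 ✓
(13, 12, 17) → min 12  ≥ 3 ✓
(12, 17, 13) → min 12  ≥ 3 ✓
(17, 13, 19) → min 13  ≥ 3 ✓
(13, 19, 20) → min 13  ≥ 3 ✓
(19, 20, 15) → min 15  ≥ 3 ✓
(20, 15, 16) → min 15  ≥ 3 ✓
(15, 16, 11) → min 11  ≥ 3 ✓
16 windows satisfy the condition.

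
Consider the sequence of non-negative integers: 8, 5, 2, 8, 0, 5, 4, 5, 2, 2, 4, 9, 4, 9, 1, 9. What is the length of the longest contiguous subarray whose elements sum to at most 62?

→ 8: sum 8, len 1
→ 5: sum 13, len 2
→ 2: sum 15, len 3
→ 8: sum 23, len 4
→ 0: sum 23, len 5
→ 5: sum 28, len 6
→ 4: sum 32, len 7
→ 5: sum 37, len 8
→ 2: sum 39, len 9
→ 2: sum 41, len 10
→ 4: sum 45, len 11
→ 9: sum 54, len 12
→ 4: sum 58, len 13
→ 9 (dropped 8): sum 59, len 13
→ 1: sum 60, len 14
→ 9 (dropped 5, 2): sum 62, len 13
Longest length seen: 14.

14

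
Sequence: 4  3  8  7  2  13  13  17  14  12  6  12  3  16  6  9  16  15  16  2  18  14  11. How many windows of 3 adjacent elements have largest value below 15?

[4, 3, 8] → max 8  < 15 ✓
[3, 8, 7] → max 8  < 15 ✓
[8, 7, 2] → max 8  < 15 ✓
[7, 2, 13] → max 13  < 15 ✓
[2, 13, 13] → max 13  < 15 ✓
[13, 13, 17] → max 17
[13, 17, 14] → max 17
[17, 14, 12] → max 17
[14, 12, 6] → max 14  < 15 ✓
[12, 6, 12] → max 12  < 15 ✓
[6, 12, 3] → max 12  < 15 ✓
[12, 3, 16] → max 16
[3, 16, 6] → max 16
[16, 6, 9] → max 16
[6, 9, 16] → max 16
[9, 16, 15] → max 16
[16, 15, 16] → max 16
[15, 16, 2] → max 16
[16, 2, 18] → max 18
[2, 18, 14] → max 18
[18, 14, 11] → max 18
8 windows satisfy the condition.

8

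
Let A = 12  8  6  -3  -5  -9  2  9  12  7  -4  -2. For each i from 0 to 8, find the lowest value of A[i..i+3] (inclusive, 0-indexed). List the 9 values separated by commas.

Sliding a size-4 window across the 12 values:
(12, 8, 6, -3) → min -3
(8, 6, -3, -5) → min -5
(6, -3, -5, -9) → min -9
(-3, -5, -9, 2) → min -9
(-5, -9, 2, 9) → min -9
(-9, 2, 9, 12) → min -9
(2, 9, 12, 7) → min 2
(9, 12, 7, -4) → min -4
(12, 7, -4, -2) → min -4

-3, -5, -9, -9, -9, -9, 2, -4, -4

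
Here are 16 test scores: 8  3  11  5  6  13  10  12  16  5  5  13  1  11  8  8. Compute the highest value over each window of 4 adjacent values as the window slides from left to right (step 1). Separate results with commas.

Sliding a size-4 window across the 16 values:
(8, 3, 11, 5) → max 11
(3, 11, 5, 6) → max 11
(11, 5, 6, 13) → max 13
(5, 6, 13, 10) → max 13
(6, 13, 10, 12) → max 13
(13, 10, 12, 16) → max 16
(10, 12, 16, 5) → max 16
(12, 16, 5, 5) → max 16
(16, 5, 5, 13) → max 16
(5, 5, 13, 1) → max 13
(5, 13, 1, 11) → max 13
(13, 1, 11, 8) → max 13
(1, 11, 8, 8) → max 11

11, 11, 13, 13, 13, 16, 16, 16, 16, 13, 13, 13, 11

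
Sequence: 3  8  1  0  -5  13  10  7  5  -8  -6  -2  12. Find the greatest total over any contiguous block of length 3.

30

Each size-3 window and its sum:
(3, 8, 1) → sum 12
(8, 1, 0) → sum 9
(1, 0, -5) → sum -4
(0, -5, 13) → sum 8
(-5, 13, 10) → sum 18
(13, 10, 7) → sum 30
(10, 7, 5) → sum 22
(7, 5, -8) → sum 4
(5, -8, -6) → sum -9
(-8, -6, -2) → sum -16
(-6, -2, 12) → sum 4
Greatest of these is 30.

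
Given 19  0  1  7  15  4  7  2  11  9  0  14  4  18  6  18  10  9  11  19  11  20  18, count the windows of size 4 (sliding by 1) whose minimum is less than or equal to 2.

19 0 1 7 → min 0  ≤ 2 ✓
0 1 7 15 → min 0  ≤ 2 ✓
1 7 15 4 → min 1  ≤ 2 ✓
7 15 4 7 → min 4
15 4 7 2 → min 2  ≤ 2 ✓
4 7 2 11 → min 2  ≤ 2 ✓
7 2 11 9 → min 2  ≤ 2 ✓
2 11 9 0 → min 0  ≤ 2 ✓
11 9 0 14 → min 0  ≤ 2 ✓
9 0 14 4 → min 0  ≤ 2 ✓
0 14 4 18 → min 0  ≤ 2 ✓
14 4 18 6 → min 4
4 18 6 18 → min 4
18 6 18 10 → min 6
6 18 10 9 → min 6
18 10 9 11 → min 9
10 9 11 19 → min 9
9 11 19 11 → min 9
11 19 11 20 → min 11
19 11 20 18 → min 11
10 windows satisfy the condition.

10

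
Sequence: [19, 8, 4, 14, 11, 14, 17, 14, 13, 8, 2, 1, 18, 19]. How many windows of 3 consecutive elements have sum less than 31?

[19, 8, 4] → sum 31
[8, 4, 14] → sum 26  < 31 ✓
[4, 14, 11] → sum 29  < 31 ✓
[14, 11, 14] → sum 39
[11, 14, 17] → sum 42
[14, 17, 14] → sum 45
[17, 14, 13] → sum 44
[14, 13, 8] → sum 35
[13, 8, 2] → sum 23  < 31 ✓
[8, 2, 1] → sum 11  < 31 ✓
[2, 1, 18] → sum 21  < 31 ✓
[1, 18, 19] → sum 38
5 windows satisfy the condition.

5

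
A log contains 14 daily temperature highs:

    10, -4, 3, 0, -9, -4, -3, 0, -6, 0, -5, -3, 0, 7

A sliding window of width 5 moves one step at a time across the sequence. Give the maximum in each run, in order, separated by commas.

10 -4 3 0 -9 → max 10
-4 3 0 -9 -4 → max 3
3 0 -9 -4 -3 → max 3
0 -9 -4 -3 0 → max 0
-9 -4 -3 0 -6 → max 0
-4 -3 0 -6 0 → max 0
-3 0 -6 0 -5 → max 0
0 -6 0 -5 -3 → max 0
-6 0 -5 -3 0 → max 0
0 -5 -3 0 7 → max 7

10, 3, 3, 0, 0, 0, 0, 0, 0, 7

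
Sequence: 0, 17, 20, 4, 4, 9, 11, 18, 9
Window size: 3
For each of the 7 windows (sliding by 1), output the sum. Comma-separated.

0 17 20 → sum 37
17 20 4 → sum 41
20 4 4 → sum 28
4 4 9 → sum 17
4 9 11 → sum 24
9 11 18 → sum 38
11 18 9 → sum 38

37, 41, 28, 17, 24, 38, 38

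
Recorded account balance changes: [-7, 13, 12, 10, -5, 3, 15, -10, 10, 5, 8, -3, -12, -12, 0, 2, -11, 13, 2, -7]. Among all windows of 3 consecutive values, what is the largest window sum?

Window sums for each of the 18 positions:
(-7, 13, 12) → sum 18
(13, 12, 10) → sum 35
(12, 10, -5) → sum 17
(10, -5, 3) → sum 8
(-5, 3, 15) → sum 13
(3, 15, -10) → sum 8
(15, -10, 10) → sum 15
(-10, 10, 5) → sum 5
(10, 5, 8) → sum 23
(5, 8, -3) → sum 10
(8, -3, -12) → sum -7
(-3, -12, -12) → sum -27
(-12, -12, 0) → sum -24
(-12, 0, 2) → sum -10
(0, 2, -11) → sum -9
(2, -11, 13) → sum 4
(-11, 13, 2) → sum 4
(13, 2, -7) → sum 8
Largest of these is 35.

35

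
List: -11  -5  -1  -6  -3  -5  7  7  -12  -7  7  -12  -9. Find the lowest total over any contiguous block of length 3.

-11 -5 -1 → sum -17
-5 -1 -6 → sum -12
-1 -6 -3 → sum -10
-6 -3 -5 → sum -14
-3 -5 7 → sum -1
-5 7 7 → sum 9
7 7 -12 → sum 2
7 -12 -7 → sum -12
-12 -7 7 → sum -12
-7 7 -12 → sum -12
7 -12 -9 → sum -14
Lowest of these is -17.

-17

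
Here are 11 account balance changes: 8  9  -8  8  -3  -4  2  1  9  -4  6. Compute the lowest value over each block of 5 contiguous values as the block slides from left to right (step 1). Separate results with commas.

-8, -8, -8, -4, -4, -4, -4

(8, 9, -8, 8, -3) → min -8
(9, -8, 8, -3, -4) → min -8
(-8, 8, -3, -4, 2) → min -8
(8, -3, -4, 2, 1) → min -4
(-3, -4, 2, 1, 9) → min -4
(-4, 2, 1, 9, -4) → min -4
(2, 1, 9, -4, 6) → min -4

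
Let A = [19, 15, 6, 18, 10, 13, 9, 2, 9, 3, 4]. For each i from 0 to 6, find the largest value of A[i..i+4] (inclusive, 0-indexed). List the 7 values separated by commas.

19 15 6 18 10 → max 19
15 6 18 10 13 → max 18
6 18 10 13 9 → max 18
18 10 13 9 2 → max 18
10 13 9 2 9 → max 13
13 9 2 9 3 → max 13
9 2 9 3 4 → max 9

19, 18, 18, 18, 13, 13, 9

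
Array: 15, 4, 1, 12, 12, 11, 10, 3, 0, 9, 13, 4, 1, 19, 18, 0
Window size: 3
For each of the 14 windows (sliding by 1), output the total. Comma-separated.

[15, 4, 1] → sum 20
[4, 1, 12] → sum 17
[1, 12, 12] → sum 25
[12, 12, 11] → sum 35
[12, 11, 10] → sum 33
[11, 10, 3] → sum 24
[10, 3, 0] → sum 13
[3, 0, 9] → sum 12
[0, 9, 13] → sum 22
[9, 13, 4] → sum 26
[13, 4, 1] → sum 18
[4, 1, 19] → sum 24
[1, 19, 18] → sum 38
[19, 18, 0] → sum 37

20, 17, 25, 35, 33, 24, 13, 12, 22, 26, 18, 24, 38, 37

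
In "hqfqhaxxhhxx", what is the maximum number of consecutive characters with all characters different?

5

[h] len 1
[h, q] len 2
[h, q, f] len 3
[f, q] len 2
[f, q, h] len 3
[f, q, h, a] len 4
[f, q, h, a, x] len 5
[x] len 1
[x, h] len 2
[h] len 1
[h, x] len 2
[x] len 1
Longest all-distinct length: 5.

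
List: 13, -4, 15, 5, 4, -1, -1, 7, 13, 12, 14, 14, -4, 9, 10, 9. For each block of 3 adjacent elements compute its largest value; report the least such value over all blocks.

4

[13, -4, 15] → max 15
[-4, 15, 5] → max 15
[15, 5, 4] → max 15
[5, 4, -1] → max 5
[4, -1, -1] → max 4
[-1, -1, 7] → max 7
[-1, 7, 13] → max 13
[7, 13, 12] → max 13
[13, 12, 14] → max 14
[12, 14, 14] → max 14
[14, 14, -4] → max 14
[14, -4, 9] → max 14
[-4, 9, 10] → max 10
[9, 10, 9] → max 10
Least of these is 4.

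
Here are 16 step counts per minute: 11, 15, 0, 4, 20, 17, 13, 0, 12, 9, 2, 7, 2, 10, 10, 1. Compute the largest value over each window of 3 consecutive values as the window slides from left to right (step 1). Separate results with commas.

15, 15, 20, 20, 20, 17, 13, 12, 12, 9, 7, 10, 10, 10

(11, 15, 0) → max 15
(15, 0, 4) → max 15
(0, 4, 20) → max 20
(4, 20, 17) → max 20
(20, 17, 13) → max 20
(17, 13, 0) → max 17
(13, 0, 12) → max 13
(0, 12, 9) → max 12
(12, 9, 2) → max 12
(9, 2, 7) → max 9
(2, 7, 2) → max 7
(7, 2, 10) → max 10
(2, 10, 10) → max 10
(10, 10, 1) → max 10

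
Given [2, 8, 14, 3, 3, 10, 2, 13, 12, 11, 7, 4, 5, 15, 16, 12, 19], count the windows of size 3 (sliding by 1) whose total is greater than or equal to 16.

14

2 8 14 → sum 24  ≥ 16 ✓
8 14 3 → sum 25  ≥ 16 ✓
14 3 3 → sum 20  ≥ 16 ✓
3 3 10 → sum 16  ≥ 16 ✓
3 10 2 → sum 15
10 2 13 → sum 25  ≥ 16 ✓
2 13 12 → sum 27  ≥ 16 ✓
13 12 11 → sum 36  ≥ 16 ✓
12 11 7 → sum 30  ≥ 16 ✓
11 7 4 → sum 22  ≥ 16 ✓
7 4 5 → sum 16  ≥ 16 ✓
4 5 15 → sum 24  ≥ 16 ✓
5 15 16 → sum 36  ≥ 16 ✓
15 16 12 → sum 43  ≥ 16 ✓
16 12 19 → sum 47  ≥ 16 ✓
14 windows satisfy the condition.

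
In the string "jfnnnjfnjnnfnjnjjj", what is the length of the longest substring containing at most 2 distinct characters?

[j] 1 distinct, len 1
[j, f] 2 distinct, len 2
[f, n] 2 distinct, len 2
[f, n, n] 2 distinct, len 3
[f, n, n, n] 2 distinct, len 4
[n, n, n, j] 2 distinct, len 4
[j, f] 2 distinct, len 2
[f, n] 2 distinct, len 2
[n, j] 2 distinct, len 2
[n, j, n] 2 distinct, len 3
[n, j, n, n] 2 distinct, len 4
[n, n, f] 2 distinct, len 3
[n, n, f, n] 2 distinct, len 4
[n, j] 2 distinct, len 2
[n, j, n] 2 distinct, len 3
[n, j, n, j] 2 distinct, len 4
[n, j, n, j, j] 2 distinct, len 5
[n, j, n, j, j, j] 2 distinct, len 6
Longest length with ≤2 distinct: 6.

6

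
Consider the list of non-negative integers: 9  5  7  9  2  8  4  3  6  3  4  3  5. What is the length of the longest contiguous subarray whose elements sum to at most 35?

→ 9: sum 9, len 1
→ 5: sum 14, len 2
→ 7: sum 21, len 3
→ 9: sum 30, len 4
→ 2: sum 32, len 5
→ 8 (dropped 9): sum 31, len 5
→ 4: sum 35, len 6
→ 3 (dropped 5): sum 33, len 6
→ 6 (dropped 7): sum 32, len 6
→ 3: sum 35, len 7
→ 4 (dropped 9): sum 30, len 7
→ 3: sum 33, len 8
→ 5 (dropped 2, 8): sum 28, len 7
Longest length seen: 8.

8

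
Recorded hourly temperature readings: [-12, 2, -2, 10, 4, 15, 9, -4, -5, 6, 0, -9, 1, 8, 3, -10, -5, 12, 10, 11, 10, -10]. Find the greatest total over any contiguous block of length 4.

43

Window sums for each of the 19 positions:
(-12, 2, -2, 10) → sum -2
(2, -2, 10, 4) → sum 14
(-2, 10, 4, 15) → sum 27
(10, 4, 15, 9) → sum 38
(4, 15, 9, -4) → sum 24
(15, 9, -4, -5) → sum 15
(9, -4, -5, 6) → sum 6
(-4, -5, 6, 0) → sum -3
(-5, 6, 0, -9) → sum -8
(6, 0, -9, 1) → sum -2
(0, -9, 1, 8) → sum 0
(-9, 1, 8, 3) → sum 3
(1, 8, 3, -10) → sum 2
(8, 3, -10, -5) → sum -4
(3, -10, -5, 12) → sum 0
(-10, -5, 12, 10) → sum 7
(-5, 12, 10, 11) → sum 28
(12, 10, 11, 10) → sum 43
(10, 11, 10, -10) → sum 21
Greatest of these is 43.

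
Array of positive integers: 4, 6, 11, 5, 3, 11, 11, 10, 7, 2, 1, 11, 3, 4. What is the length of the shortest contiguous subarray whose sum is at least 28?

3

add 4: running sum 4 < 28
add 6: running sum 10 < 28
add 11: running sum 21 < 28
add 5: running sum 26 < 28
add 3: shortest ending here [4, 6, 11, 5, 3] sum 29, len 5
add 11: shortest ending here [11, 5, 3, 11] sum 30, len 4
add 11: shortest ending here [5, 3, 11, 11] sum 30, len 4
add 10: shortest ending here [11, 11, 10] sum 32, len 3
add 7: shortest ending here [11, 10, 7] sum 28, len 3
add 2: shortest ending here [11, 10, 7, 2] sum 30, len 4
add 1: shortest ending here [11, 10, 7, 2, 1] sum 31, len 5
add 11: shortest ending here [10, 7, 2, 1, 11] sum 31, len 5
add 3: shortest ending here [10, 7, 2, 1, 11, 3] sum 34, len 6
add 4: shortest ending here [7, 2, 1, 11, 3, 4] sum 28, len 6
Shortest qualifying length: 3.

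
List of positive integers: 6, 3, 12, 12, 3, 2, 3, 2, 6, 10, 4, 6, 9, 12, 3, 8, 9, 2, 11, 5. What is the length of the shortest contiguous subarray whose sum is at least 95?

add 6: running sum 6 < 95
add 3: running sum 9 < 95
add 12: running sum 21 < 95
add 12: running sum 33 < 95
add 3: running sum 36 < 95
add 2: running sum 38 < 95
add 3: running sum 41 < 95
add 2: running sum 43 < 95
add 6: running sum 49 < 95
add 10: running sum 59 < 95
add 4: running sum 63 < 95
add 6: running sum 69 < 95
add 9: running sum 78 < 95
add 12: running sum 90 < 95
add 3: running sum 93 < 95
add 8: shortest ending here [3, 12, 12, 3, 2, 3, 2, 6, 10, 4, 6, 9, 12, 3, 8] sum 95, len 15
add 9: shortest ending here [12, 12, 3, 2, 3, 2, 6, 10, 4, 6, 9, 12, 3, 8, 9] sum 101, len 15
add 2: shortest ending here [12, 12, 3, 2, 3, 2, 6, 10, 4, 6, 9, 12, 3, 8, 9, 2] sum 103, len 16
add 11: shortest ending here [12, 3, 2, 3, 2, 6, 10, 4, 6, 9, 12, 3, 8, 9, 2, 11] sum 102, len 16
add 5: shortest ending here [3, 2, 3, 2, 6, 10, 4, 6, 9, 12, 3, 8, 9, 2, 11, 5] sum 95, len 16
Shortest qualifying length: 15.

15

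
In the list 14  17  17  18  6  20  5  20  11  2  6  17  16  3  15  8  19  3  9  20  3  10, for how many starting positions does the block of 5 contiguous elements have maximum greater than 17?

14 17 17 18 6 → max 18  > 17 ✓
17 17 18 6 20 → max 20  > 17 ✓
17 18 6 20 5 → max 20  > 17 ✓
18 6 20 5 20 → max 20  > 17 ✓
6 20 5 20 11 → max 20  > 17 ✓
20 5 20 11 2 → max 20  > 17 ✓
5 20 11 2 6 → max 20  > 17 ✓
20 11 2 6 17 → max 20  > 17 ✓
11 2 6 17 16 → max 17
2 6 17 16 3 → max 17
6 17 16 3 15 → max 17
17 16 3 15 8 → max 17
16 3 15 8 19 → max 19  > 17 ✓
3 15 8 19 3 → max 19  > 17 ✓
15 8 19 3 9 → max 19  > 17 ✓
8 19 3 9 20 → max 20  > 17 ✓
19 3 9 20 3 → max 20  > 17 ✓
3 9 20 3 10 → max 20  > 17 ✓
14 windows satisfy the condition.

14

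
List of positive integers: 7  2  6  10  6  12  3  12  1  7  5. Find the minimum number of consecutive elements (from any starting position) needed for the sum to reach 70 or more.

add 7: running sum 7 < 70
add 2: running sum 9 < 70
add 6: running sum 15 < 70
add 10: running sum 25 < 70
add 6: running sum 31 < 70
add 12: running sum 43 < 70
add 3: running sum 46 < 70
add 12: running sum 58 < 70
add 1: running sum 59 < 70
add 7: running sum 66 < 70
end 10: [7, 2, 6, 10, 6, 12, 3, 12, 1, 7, 5] sum 71, len 11
Shortest qualifying length: 11.

11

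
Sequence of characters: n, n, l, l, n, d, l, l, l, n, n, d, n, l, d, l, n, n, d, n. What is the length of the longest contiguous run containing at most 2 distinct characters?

5

add n: window [n] (1 distinct), len 1
add n: window [n, n] (1 distinct), len 2
add l: window [n, n, l] (2 distinct), len 3
add l: window [n, n, l, l] (2 distinct), len 4
add n: window [n, n, l, l, n] (2 distinct), len 5
add d: window [n, d] (2 distinct), len 2
add l: window [d, l] (2 distinct), len 2
add l: window [d, l, l] (2 distinct), len 3
add l: window [d, l, l, l] (2 distinct), len 4
add n: window [l, l, l, n] (2 distinct), len 4
add n: window [l, l, l, n, n] (2 distinct), len 5
add d: window [n, n, d] (2 distinct), len 3
add n: window [n, n, d, n] (2 distinct), len 4
add l: window [n, l] (2 distinct), len 2
add d: window [l, d] (2 distinct), len 2
add l: window [l, d, l] (2 distinct), len 3
add n: window [l, n] (2 distinct), len 2
add n: window [l, n, n] (2 distinct), len 3
add d: window [n, n, d] (2 distinct), len 3
add n: window [n, n, d, n] (2 distinct), len 4
Longest length with ≤2 distinct: 5.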